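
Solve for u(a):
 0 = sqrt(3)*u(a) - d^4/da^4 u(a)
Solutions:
 u(a) = C1*exp(-3^(1/8)*a) + C2*exp(3^(1/8)*a) + C3*sin(3^(1/8)*a) + C4*cos(3^(1/8)*a)


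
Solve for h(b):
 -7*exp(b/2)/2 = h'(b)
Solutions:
 h(b) = C1 - 7*exp(b/2)


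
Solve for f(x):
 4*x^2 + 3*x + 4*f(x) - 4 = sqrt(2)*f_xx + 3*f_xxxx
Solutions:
 f(x) = C1*exp(-2^(3/4)*sqrt(3)*x/3) + C2*exp(2^(3/4)*sqrt(3)*x/3) + C3*sin(2^(1/4)*x) + C4*cos(2^(1/4)*x) - x^2 - 3*x/4 - sqrt(2)/2 + 1


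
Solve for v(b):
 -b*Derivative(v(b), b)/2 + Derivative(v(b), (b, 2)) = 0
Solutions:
 v(b) = C1 + C2*erfi(b/2)


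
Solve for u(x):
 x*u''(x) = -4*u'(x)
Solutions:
 u(x) = C1 + C2/x^3


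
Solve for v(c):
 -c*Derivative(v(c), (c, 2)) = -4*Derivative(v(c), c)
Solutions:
 v(c) = C1 + C2*c^5


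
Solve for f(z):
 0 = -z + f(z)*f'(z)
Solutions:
 f(z) = -sqrt(C1 + z^2)
 f(z) = sqrt(C1 + z^2)


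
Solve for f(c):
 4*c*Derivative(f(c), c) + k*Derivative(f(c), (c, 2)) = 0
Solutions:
 f(c) = C1 + C2*sqrt(k)*erf(sqrt(2)*c*sqrt(1/k))


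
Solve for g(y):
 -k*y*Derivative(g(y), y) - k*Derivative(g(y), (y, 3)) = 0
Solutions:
 g(y) = C1 + Integral(C2*airyai(-y) + C3*airybi(-y), y)


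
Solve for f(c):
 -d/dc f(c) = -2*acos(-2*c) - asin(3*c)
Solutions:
 f(c) = C1 + 2*c*acos(-2*c) + c*asin(3*c) + sqrt(1 - 9*c^2)/3 + sqrt(1 - 4*c^2)


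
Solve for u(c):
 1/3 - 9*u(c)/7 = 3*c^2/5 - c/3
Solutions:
 u(c) = -7*c^2/15 + 7*c/27 + 7/27


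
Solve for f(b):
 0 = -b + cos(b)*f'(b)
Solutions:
 f(b) = C1 + Integral(b/cos(b), b)


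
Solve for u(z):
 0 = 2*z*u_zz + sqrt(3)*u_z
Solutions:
 u(z) = C1 + C2*z^(1 - sqrt(3)/2)


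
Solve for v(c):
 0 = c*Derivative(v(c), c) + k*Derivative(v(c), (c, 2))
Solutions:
 v(c) = C1 + C2*sqrt(k)*erf(sqrt(2)*c*sqrt(1/k)/2)


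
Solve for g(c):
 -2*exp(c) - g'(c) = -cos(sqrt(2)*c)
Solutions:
 g(c) = C1 - 2*exp(c) + sqrt(2)*sin(sqrt(2)*c)/2


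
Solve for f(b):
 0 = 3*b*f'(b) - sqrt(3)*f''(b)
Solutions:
 f(b) = C1 + C2*erfi(sqrt(2)*3^(1/4)*b/2)


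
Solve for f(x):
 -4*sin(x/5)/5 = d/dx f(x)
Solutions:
 f(x) = C1 + 4*cos(x/5)


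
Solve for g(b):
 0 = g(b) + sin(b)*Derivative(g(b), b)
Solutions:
 g(b) = C1*sqrt(cos(b) + 1)/sqrt(cos(b) - 1)


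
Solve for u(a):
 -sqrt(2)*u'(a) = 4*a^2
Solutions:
 u(a) = C1 - 2*sqrt(2)*a^3/3


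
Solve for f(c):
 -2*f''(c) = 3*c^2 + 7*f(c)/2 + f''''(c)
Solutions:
 f(c) = -6*c^2/7 + (C1*sin(2^(3/4)*7^(1/4)*c*cos(atan(sqrt(10)/2)/2)/2) + C2*cos(2^(3/4)*7^(1/4)*c*cos(atan(sqrt(10)/2)/2)/2))*exp(-2^(3/4)*7^(1/4)*c*sin(atan(sqrt(10)/2)/2)/2) + (C3*sin(2^(3/4)*7^(1/4)*c*cos(atan(sqrt(10)/2)/2)/2) + C4*cos(2^(3/4)*7^(1/4)*c*cos(atan(sqrt(10)/2)/2)/2))*exp(2^(3/4)*7^(1/4)*c*sin(atan(sqrt(10)/2)/2)/2) + 48/49


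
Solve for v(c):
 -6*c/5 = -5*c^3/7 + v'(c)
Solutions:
 v(c) = C1 + 5*c^4/28 - 3*c^2/5


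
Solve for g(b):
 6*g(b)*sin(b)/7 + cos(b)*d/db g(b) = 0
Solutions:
 g(b) = C1*cos(b)^(6/7)


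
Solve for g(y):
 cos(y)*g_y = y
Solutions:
 g(y) = C1 + Integral(y/cos(y), y)


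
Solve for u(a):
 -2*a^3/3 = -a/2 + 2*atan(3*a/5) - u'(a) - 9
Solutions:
 u(a) = C1 + a^4/6 - a^2/4 + 2*a*atan(3*a/5) - 9*a - 5*log(9*a^2 + 25)/3


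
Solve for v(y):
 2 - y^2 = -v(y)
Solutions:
 v(y) = y^2 - 2


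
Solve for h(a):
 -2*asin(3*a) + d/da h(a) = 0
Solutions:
 h(a) = C1 + 2*a*asin(3*a) + 2*sqrt(1 - 9*a^2)/3


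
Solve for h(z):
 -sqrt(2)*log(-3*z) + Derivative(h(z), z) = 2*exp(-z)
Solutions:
 h(z) = C1 + sqrt(2)*z*log(-z) + sqrt(2)*z*(-1 + log(3)) - 2*exp(-z)


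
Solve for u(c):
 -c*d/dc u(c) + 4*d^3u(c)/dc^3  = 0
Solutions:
 u(c) = C1 + Integral(C2*airyai(2^(1/3)*c/2) + C3*airybi(2^(1/3)*c/2), c)


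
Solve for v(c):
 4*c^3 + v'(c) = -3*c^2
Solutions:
 v(c) = C1 - c^4 - c^3


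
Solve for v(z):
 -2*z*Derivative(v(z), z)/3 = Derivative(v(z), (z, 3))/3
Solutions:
 v(z) = C1 + Integral(C2*airyai(-2^(1/3)*z) + C3*airybi(-2^(1/3)*z), z)


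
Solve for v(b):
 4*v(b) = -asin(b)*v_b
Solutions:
 v(b) = C1*exp(-4*Integral(1/asin(b), b))


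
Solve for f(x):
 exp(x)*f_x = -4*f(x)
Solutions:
 f(x) = C1*exp(4*exp(-x))


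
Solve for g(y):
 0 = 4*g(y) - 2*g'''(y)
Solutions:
 g(y) = C3*exp(2^(1/3)*y) + (C1*sin(2^(1/3)*sqrt(3)*y/2) + C2*cos(2^(1/3)*sqrt(3)*y/2))*exp(-2^(1/3)*y/2)


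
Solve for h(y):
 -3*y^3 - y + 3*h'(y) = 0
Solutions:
 h(y) = C1 + y^4/4 + y^2/6


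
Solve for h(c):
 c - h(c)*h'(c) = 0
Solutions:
 h(c) = -sqrt(C1 + c^2)
 h(c) = sqrt(C1 + c^2)


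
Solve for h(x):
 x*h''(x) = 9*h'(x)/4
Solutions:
 h(x) = C1 + C2*x^(13/4)


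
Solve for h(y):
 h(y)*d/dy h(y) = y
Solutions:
 h(y) = -sqrt(C1 + y^2)
 h(y) = sqrt(C1 + y^2)


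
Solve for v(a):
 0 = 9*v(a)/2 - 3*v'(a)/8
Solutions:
 v(a) = C1*exp(12*a)


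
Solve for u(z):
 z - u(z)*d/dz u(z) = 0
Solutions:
 u(z) = -sqrt(C1 + z^2)
 u(z) = sqrt(C1 + z^2)


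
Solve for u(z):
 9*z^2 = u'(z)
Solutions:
 u(z) = C1 + 3*z^3


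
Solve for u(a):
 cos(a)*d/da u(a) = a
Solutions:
 u(a) = C1 + Integral(a/cos(a), a)


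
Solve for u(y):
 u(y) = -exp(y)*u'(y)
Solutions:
 u(y) = C1*exp(exp(-y))


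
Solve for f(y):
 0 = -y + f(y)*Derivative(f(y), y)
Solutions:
 f(y) = -sqrt(C1 + y^2)
 f(y) = sqrt(C1 + y^2)


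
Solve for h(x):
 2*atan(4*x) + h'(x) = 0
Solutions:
 h(x) = C1 - 2*x*atan(4*x) + log(16*x^2 + 1)/4


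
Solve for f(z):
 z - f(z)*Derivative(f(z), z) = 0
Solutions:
 f(z) = -sqrt(C1 + z^2)
 f(z) = sqrt(C1 + z^2)


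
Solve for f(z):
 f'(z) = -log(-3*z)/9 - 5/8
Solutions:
 f(z) = C1 - z*log(-z)/9 + z*(-37 - 8*log(3))/72


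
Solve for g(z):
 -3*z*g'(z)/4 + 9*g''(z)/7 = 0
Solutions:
 g(z) = C1 + C2*erfi(sqrt(42)*z/12)


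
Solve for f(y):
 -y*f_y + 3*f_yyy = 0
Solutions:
 f(y) = C1 + Integral(C2*airyai(3^(2/3)*y/3) + C3*airybi(3^(2/3)*y/3), y)


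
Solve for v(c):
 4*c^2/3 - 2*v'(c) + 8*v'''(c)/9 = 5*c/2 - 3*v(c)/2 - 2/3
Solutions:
 v(c) = C1*exp(6^(1/3)*c*(2*6^(1/3)/(sqrt(33) + 9)^(1/3) + (sqrt(33) + 9)^(1/3))/8)*sin(2^(1/3)*3^(1/6)*c*(-3^(2/3)*(sqrt(33) + 9)^(1/3) + 6*2^(1/3)/(sqrt(33) + 9)^(1/3))/8) + C2*exp(6^(1/3)*c*(2*6^(1/3)/(sqrt(33) + 9)^(1/3) + (sqrt(33) + 9)^(1/3))/8)*cos(2^(1/3)*3^(1/6)*c*(-3^(2/3)*(sqrt(33) + 9)^(1/3) + 6*2^(1/3)/(sqrt(33) + 9)^(1/3))/8) + C3*exp(-6^(1/3)*c*(2*6^(1/3)/(sqrt(33) + 9)^(1/3) + (sqrt(33) + 9)^(1/3))/4) - 8*c^2/9 - 19*c/27 - 112/81


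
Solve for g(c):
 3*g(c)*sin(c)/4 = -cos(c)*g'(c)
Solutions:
 g(c) = C1*cos(c)^(3/4)


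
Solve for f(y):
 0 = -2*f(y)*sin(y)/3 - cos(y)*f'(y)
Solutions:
 f(y) = C1*cos(y)^(2/3)


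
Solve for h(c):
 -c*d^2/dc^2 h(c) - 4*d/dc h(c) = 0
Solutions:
 h(c) = C1 + C2/c^3


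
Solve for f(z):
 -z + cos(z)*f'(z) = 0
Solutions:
 f(z) = C1 + Integral(z/cos(z), z)


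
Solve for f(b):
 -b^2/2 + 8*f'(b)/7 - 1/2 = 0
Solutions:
 f(b) = C1 + 7*b^3/48 + 7*b/16


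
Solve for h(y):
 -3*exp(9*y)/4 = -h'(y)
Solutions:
 h(y) = C1 + exp(9*y)/12


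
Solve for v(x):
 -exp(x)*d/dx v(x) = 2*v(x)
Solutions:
 v(x) = C1*exp(2*exp(-x))


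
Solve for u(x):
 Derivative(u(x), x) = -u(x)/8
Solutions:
 u(x) = C1*exp(-x/8)


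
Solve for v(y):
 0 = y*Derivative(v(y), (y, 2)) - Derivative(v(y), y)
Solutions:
 v(y) = C1 + C2*y^2


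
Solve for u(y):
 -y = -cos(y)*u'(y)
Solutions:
 u(y) = C1 + Integral(y/cos(y), y)


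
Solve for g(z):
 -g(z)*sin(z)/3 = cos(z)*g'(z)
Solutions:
 g(z) = C1*cos(z)^(1/3)


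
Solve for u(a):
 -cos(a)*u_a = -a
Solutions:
 u(a) = C1 + Integral(a/cos(a), a)


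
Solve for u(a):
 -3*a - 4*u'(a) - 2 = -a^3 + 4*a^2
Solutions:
 u(a) = C1 + a^4/16 - a^3/3 - 3*a^2/8 - a/2


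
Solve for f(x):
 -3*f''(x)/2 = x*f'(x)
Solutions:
 f(x) = C1 + C2*erf(sqrt(3)*x/3)


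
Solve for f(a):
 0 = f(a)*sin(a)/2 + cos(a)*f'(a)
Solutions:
 f(a) = C1*sqrt(cos(a))


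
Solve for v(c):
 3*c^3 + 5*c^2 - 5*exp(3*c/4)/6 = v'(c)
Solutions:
 v(c) = C1 + 3*c^4/4 + 5*c^3/3 - 10*exp(3*c/4)/9


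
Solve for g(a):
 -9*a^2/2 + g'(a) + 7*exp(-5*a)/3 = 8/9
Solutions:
 g(a) = C1 + 3*a^3/2 + 8*a/9 + 7*exp(-5*a)/15


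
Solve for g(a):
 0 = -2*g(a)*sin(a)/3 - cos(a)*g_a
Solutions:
 g(a) = C1*cos(a)^(2/3)


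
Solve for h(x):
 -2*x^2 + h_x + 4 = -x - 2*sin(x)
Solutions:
 h(x) = C1 + 2*x^3/3 - x^2/2 - 4*x + 2*cos(x)


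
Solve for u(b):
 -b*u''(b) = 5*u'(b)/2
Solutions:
 u(b) = C1 + C2/b^(3/2)


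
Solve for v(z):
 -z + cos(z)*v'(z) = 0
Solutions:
 v(z) = C1 + Integral(z/cos(z), z)


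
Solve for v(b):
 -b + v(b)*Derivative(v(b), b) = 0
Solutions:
 v(b) = -sqrt(C1 + b^2)
 v(b) = sqrt(C1 + b^2)


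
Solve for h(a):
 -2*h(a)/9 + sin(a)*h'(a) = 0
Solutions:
 h(a) = C1*(cos(a) - 1)^(1/9)/(cos(a) + 1)^(1/9)


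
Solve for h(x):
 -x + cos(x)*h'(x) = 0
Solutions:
 h(x) = C1 + Integral(x/cos(x), x)


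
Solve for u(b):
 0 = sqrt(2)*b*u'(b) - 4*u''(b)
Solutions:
 u(b) = C1 + C2*erfi(2^(3/4)*b/4)


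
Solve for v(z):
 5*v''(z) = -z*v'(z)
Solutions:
 v(z) = C1 + C2*erf(sqrt(10)*z/10)


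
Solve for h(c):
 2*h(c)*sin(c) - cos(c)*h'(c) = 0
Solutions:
 h(c) = C1/cos(c)^2


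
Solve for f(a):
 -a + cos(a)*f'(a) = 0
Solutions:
 f(a) = C1 + Integral(a/cos(a), a)


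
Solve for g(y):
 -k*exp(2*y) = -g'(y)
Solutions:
 g(y) = C1 + k*exp(2*y)/2


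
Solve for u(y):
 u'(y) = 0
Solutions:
 u(y) = C1


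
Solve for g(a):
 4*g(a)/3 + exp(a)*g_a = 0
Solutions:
 g(a) = C1*exp(4*exp(-a)/3)


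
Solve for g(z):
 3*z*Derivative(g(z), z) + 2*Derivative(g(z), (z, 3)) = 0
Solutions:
 g(z) = C1 + Integral(C2*airyai(-2^(2/3)*3^(1/3)*z/2) + C3*airybi(-2^(2/3)*3^(1/3)*z/2), z)


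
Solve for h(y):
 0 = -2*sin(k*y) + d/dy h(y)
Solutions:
 h(y) = C1 - 2*cos(k*y)/k


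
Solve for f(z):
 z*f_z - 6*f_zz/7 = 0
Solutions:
 f(z) = C1 + C2*erfi(sqrt(21)*z/6)


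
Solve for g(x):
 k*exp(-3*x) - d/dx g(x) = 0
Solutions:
 g(x) = C1 - k*exp(-3*x)/3


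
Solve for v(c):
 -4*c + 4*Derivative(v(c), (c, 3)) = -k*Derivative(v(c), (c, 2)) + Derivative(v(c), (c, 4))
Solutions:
 v(c) = C1 + C2*c + C3*exp(c*(2 - sqrt(k + 4))) + C4*exp(c*(sqrt(k + 4) + 2)) + 2*c^3/(3*k) - 8*c^2/k^2


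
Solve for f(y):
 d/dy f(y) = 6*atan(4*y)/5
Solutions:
 f(y) = C1 + 6*y*atan(4*y)/5 - 3*log(16*y^2 + 1)/20


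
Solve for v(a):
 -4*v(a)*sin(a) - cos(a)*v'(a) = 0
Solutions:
 v(a) = C1*cos(a)^4


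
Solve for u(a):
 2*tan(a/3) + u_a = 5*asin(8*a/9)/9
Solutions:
 u(a) = C1 + 5*a*asin(8*a/9)/9 + 5*sqrt(81 - 64*a^2)/72 + 6*log(cos(a/3))


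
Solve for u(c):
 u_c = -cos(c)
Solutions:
 u(c) = C1 - sin(c)


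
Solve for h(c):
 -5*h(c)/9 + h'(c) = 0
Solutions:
 h(c) = C1*exp(5*c/9)


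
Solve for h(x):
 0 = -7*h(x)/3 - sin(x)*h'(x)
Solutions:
 h(x) = C1*(cos(x) + 1)^(7/6)/(cos(x) - 1)^(7/6)


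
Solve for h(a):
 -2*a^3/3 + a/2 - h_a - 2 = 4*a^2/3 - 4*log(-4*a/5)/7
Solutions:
 h(a) = C1 - a^4/6 - 4*a^3/9 + a^2/4 + 4*a*log(-a)/7 + 2*a*(-9 - 2*log(5) + 4*log(2))/7


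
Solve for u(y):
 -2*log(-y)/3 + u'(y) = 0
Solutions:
 u(y) = C1 + 2*y*log(-y)/3 - 2*y/3


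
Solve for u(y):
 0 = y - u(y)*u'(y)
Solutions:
 u(y) = -sqrt(C1 + y^2)
 u(y) = sqrt(C1 + y^2)


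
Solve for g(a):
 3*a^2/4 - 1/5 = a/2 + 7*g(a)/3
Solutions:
 g(a) = 9*a^2/28 - 3*a/14 - 3/35


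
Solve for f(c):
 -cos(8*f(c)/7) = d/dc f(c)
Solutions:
 c - 7*log(sin(8*f(c)/7) - 1)/16 + 7*log(sin(8*f(c)/7) + 1)/16 = C1


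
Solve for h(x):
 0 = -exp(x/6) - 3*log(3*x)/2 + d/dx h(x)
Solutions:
 h(x) = C1 + 3*x*log(x)/2 + 3*x*(-1 + log(3))/2 + 6*exp(x/6)


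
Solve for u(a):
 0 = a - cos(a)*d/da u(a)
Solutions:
 u(a) = C1 + Integral(a/cos(a), a)


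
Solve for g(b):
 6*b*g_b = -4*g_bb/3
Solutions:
 g(b) = C1 + C2*erf(3*b/2)


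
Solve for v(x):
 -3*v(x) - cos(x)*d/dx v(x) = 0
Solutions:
 v(x) = C1*(sin(x) - 1)^(3/2)/(sin(x) + 1)^(3/2)


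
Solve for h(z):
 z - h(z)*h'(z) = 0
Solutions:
 h(z) = -sqrt(C1 + z^2)
 h(z) = sqrt(C1 + z^2)


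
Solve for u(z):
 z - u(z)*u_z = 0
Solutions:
 u(z) = -sqrt(C1 + z^2)
 u(z) = sqrt(C1 + z^2)


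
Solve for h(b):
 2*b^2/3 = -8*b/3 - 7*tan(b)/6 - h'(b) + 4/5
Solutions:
 h(b) = C1 - 2*b^3/9 - 4*b^2/3 + 4*b/5 + 7*log(cos(b))/6


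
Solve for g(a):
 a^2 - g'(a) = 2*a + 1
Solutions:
 g(a) = C1 + a^3/3 - a^2 - a


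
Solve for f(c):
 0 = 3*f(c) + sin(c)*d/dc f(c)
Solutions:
 f(c) = C1*(cos(c) + 1)^(3/2)/(cos(c) - 1)^(3/2)


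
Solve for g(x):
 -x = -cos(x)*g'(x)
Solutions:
 g(x) = C1 + Integral(x/cos(x), x)


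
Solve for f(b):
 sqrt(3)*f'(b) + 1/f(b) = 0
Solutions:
 f(b) = -sqrt(C1 - 6*sqrt(3)*b)/3
 f(b) = sqrt(C1 - 6*sqrt(3)*b)/3


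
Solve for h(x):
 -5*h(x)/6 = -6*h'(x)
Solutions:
 h(x) = C1*exp(5*x/36)


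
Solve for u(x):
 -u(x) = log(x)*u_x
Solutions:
 u(x) = C1*exp(-li(x))


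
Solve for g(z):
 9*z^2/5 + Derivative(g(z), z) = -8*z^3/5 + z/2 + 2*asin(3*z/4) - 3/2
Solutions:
 g(z) = C1 - 2*z^4/5 - 3*z^3/5 + z^2/4 + 2*z*asin(3*z/4) - 3*z/2 + 2*sqrt(16 - 9*z^2)/3


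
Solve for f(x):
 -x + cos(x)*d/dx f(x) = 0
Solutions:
 f(x) = C1 + Integral(x/cos(x), x)


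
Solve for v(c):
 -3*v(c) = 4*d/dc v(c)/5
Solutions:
 v(c) = C1*exp(-15*c/4)


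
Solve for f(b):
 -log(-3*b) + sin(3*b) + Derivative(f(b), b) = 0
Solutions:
 f(b) = C1 + b*log(-b) - b + b*log(3) + cos(3*b)/3


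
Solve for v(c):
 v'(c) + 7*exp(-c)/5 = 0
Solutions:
 v(c) = C1 + 7*exp(-c)/5


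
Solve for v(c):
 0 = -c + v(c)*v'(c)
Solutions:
 v(c) = -sqrt(C1 + c^2)
 v(c) = sqrt(C1 + c^2)


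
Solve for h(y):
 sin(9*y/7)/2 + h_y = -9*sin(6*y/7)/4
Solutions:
 h(y) = C1 + 21*cos(6*y/7)/8 + 7*cos(9*y/7)/18


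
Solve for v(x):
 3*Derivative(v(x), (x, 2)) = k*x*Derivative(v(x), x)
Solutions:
 v(x) = Piecewise((-sqrt(6)*sqrt(pi)*C1*erf(sqrt(6)*x*sqrt(-k)/6)/(2*sqrt(-k)) - C2, (k > 0) | (k < 0)), (-C1*x - C2, True))


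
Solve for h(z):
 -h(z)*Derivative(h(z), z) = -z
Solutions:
 h(z) = -sqrt(C1 + z^2)
 h(z) = sqrt(C1 + z^2)


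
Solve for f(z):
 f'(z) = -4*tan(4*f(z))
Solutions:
 f(z) = -asin(C1*exp(-16*z))/4 + pi/4
 f(z) = asin(C1*exp(-16*z))/4


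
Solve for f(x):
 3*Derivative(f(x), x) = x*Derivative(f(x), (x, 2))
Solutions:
 f(x) = C1 + C2*x^4


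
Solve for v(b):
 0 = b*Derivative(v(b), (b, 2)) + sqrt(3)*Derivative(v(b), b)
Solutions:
 v(b) = C1 + C2*b^(1 - sqrt(3))


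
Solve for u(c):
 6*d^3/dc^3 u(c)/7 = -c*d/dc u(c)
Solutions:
 u(c) = C1 + Integral(C2*airyai(-6^(2/3)*7^(1/3)*c/6) + C3*airybi(-6^(2/3)*7^(1/3)*c/6), c)


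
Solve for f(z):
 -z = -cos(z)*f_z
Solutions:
 f(z) = C1 + Integral(z/cos(z), z)


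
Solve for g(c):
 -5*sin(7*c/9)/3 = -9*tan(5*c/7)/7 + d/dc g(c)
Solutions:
 g(c) = C1 - 9*log(cos(5*c/7))/5 + 15*cos(7*c/9)/7


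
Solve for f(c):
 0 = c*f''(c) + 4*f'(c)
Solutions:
 f(c) = C1 + C2/c^3


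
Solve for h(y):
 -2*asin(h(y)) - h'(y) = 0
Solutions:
 Integral(1/asin(_y), (_y, h(y))) = C1 - 2*y


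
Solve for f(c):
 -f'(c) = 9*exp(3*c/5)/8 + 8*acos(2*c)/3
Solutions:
 f(c) = C1 - 8*c*acos(2*c)/3 + 4*sqrt(1 - 4*c^2)/3 - 15*exp(3*c/5)/8


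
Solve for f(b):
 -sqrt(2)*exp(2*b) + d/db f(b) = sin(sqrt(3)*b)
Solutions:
 f(b) = C1 + sqrt(2)*exp(2*b)/2 - sqrt(3)*cos(sqrt(3)*b)/3


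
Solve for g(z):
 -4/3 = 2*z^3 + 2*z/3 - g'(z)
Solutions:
 g(z) = C1 + z^4/2 + z^2/3 + 4*z/3


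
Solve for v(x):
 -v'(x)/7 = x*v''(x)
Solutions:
 v(x) = C1 + C2*x^(6/7)


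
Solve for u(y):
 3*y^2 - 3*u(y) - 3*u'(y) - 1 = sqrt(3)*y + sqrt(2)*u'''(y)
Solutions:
 u(y) = C1*exp(y*(-2*2^(1/6)/(3*sqrt(2) + 2*sqrt(sqrt(2) + 9/2))^(1/3) + 2^(1/3)*(3*sqrt(2) + 2*sqrt(sqrt(2) + 9/2))^(1/3))/4)*sin(sqrt(3)*y*(18*2^(1/6)/(81*sqrt(2) + 2*sqrt(729*sqrt(2) + 6561/2))^(1/3) + 2^(1/3)*(81*sqrt(2) + 2*sqrt(729*sqrt(2) + 6561/2))^(1/3))/12) + C2*exp(y*(-2*2^(1/6)/(3*sqrt(2) + 2*sqrt(sqrt(2) + 9/2))^(1/3) + 2^(1/3)*(3*sqrt(2) + 2*sqrt(sqrt(2) + 9/2))^(1/3))/4)*cos(sqrt(3)*y*(18*2^(1/6)/(81*sqrt(2) + 2*sqrt(729*sqrt(2) + 6561/2))^(1/3) + 2^(1/3)*(81*sqrt(2) + 2*sqrt(729*sqrt(2) + 6561/2))^(1/3))/12) + C3*exp(y*(-2^(1/3)*(3*sqrt(2) + 2*sqrt(sqrt(2) + 9/2))^(1/3)/2 + 2^(1/6)/(3*sqrt(2) + 2*sqrt(sqrt(2) + 9/2))^(1/3))) + y^2 - 2*y - sqrt(3)*y/3 + sqrt(3)/3 + 5/3


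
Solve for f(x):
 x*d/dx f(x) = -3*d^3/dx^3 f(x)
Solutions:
 f(x) = C1 + Integral(C2*airyai(-3^(2/3)*x/3) + C3*airybi(-3^(2/3)*x/3), x)


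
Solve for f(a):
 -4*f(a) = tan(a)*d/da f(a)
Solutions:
 f(a) = C1/sin(a)^4


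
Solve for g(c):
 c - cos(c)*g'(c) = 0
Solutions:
 g(c) = C1 + Integral(c/cos(c), c)


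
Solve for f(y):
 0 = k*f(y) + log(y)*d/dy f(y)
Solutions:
 f(y) = C1*exp(-k*li(y))


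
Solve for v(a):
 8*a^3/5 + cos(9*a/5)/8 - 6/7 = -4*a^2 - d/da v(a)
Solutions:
 v(a) = C1 - 2*a^4/5 - 4*a^3/3 + 6*a/7 - 5*sin(9*a/5)/72


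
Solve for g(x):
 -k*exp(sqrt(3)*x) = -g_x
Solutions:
 g(x) = C1 + sqrt(3)*k*exp(sqrt(3)*x)/3


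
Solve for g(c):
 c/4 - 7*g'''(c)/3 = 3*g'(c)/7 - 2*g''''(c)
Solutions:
 g(c) = C1 + C2*exp(c*(-7^(2/3)*(108*sqrt(3441) + 6775)^(1/3) - 343*7^(1/3)/(108*sqrt(3441) + 6775)^(1/3) + 98)/252)*sin(sqrt(3)*7^(1/3)*c*(-7^(1/3)*(108*sqrt(3441) + 6775)^(1/3) + 343/(108*sqrt(3441) + 6775)^(1/3))/252) + C3*exp(c*(-7^(2/3)*(108*sqrt(3441) + 6775)^(1/3) - 343*7^(1/3)/(108*sqrt(3441) + 6775)^(1/3) + 98)/252)*cos(sqrt(3)*7^(1/3)*c*(-7^(1/3)*(108*sqrt(3441) + 6775)^(1/3) + 343/(108*sqrt(3441) + 6775)^(1/3))/252) + C4*exp(c*(343*7^(1/3)/(108*sqrt(3441) + 6775)^(1/3) + 49 + 7^(2/3)*(108*sqrt(3441) + 6775)^(1/3))/126) + 7*c^2/24


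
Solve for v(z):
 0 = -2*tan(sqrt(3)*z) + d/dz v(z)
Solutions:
 v(z) = C1 - 2*sqrt(3)*log(cos(sqrt(3)*z))/3


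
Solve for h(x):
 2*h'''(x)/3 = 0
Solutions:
 h(x) = C1 + C2*x + C3*x^2


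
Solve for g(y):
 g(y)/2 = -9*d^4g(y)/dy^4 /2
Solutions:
 g(y) = (C1*sin(sqrt(6)*y/6) + C2*cos(sqrt(6)*y/6))*exp(-sqrt(6)*y/6) + (C3*sin(sqrt(6)*y/6) + C4*cos(sqrt(6)*y/6))*exp(sqrt(6)*y/6)


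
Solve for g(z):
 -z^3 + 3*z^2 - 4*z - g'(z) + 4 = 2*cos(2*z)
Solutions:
 g(z) = C1 - z^4/4 + z^3 - 2*z^2 + 4*z - sin(2*z)


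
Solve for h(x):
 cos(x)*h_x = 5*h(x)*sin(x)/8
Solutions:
 h(x) = C1/cos(x)^(5/8)


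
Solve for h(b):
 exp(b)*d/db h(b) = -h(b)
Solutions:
 h(b) = C1*exp(exp(-b))


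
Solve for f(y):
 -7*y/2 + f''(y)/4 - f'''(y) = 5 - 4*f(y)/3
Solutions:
 f(y) = C1*exp(y*(-(48*sqrt(577) + 1153)^(1/3) - 1/(48*sqrt(577) + 1153)^(1/3) + 2)/24)*sin(sqrt(3)*y*(-(48*sqrt(577) + 1153)^(1/3) + (48*sqrt(577) + 1153)^(-1/3))/24) + C2*exp(y*(-(48*sqrt(577) + 1153)^(1/3) - 1/(48*sqrt(577) + 1153)^(1/3) + 2)/24)*cos(sqrt(3)*y*(-(48*sqrt(577) + 1153)^(1/3) + (48*sqrt(577) + 1153)^(-1/3))/24) + C3*exp(y*((48*sqrt(577) + 1153)^(-1/3) + 1 + (48*sqrt(577) + 1153)^(1/3))/12) + 21*y/8 + 15/4


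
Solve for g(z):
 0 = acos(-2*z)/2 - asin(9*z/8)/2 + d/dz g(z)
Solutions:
 g(z) = C1 - z*acos(-2*z)/2 + z*asin(9*z/8)/2 - sqrt(1 - 4*z^2)/4 + sqrt(64 - 81*z^2)/18


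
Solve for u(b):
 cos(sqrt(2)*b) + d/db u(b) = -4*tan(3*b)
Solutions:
 u(b) = C1 + 4*log(cos(3*b))/3 - sqrt(2)*sin(sqrt(2)*b)/2


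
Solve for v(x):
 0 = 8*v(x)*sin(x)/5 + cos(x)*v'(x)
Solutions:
 v(x) = C1*cos(x)^(8/5)


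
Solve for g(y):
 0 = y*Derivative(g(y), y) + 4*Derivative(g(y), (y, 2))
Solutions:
 g(y) = C1 + C2*erf(sqrt(2)*y/4)


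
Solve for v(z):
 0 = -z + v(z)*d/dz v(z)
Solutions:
 v(z) = -sqrt(C1 + z^2)
 v(z) = sqrt(C1 + z^2)


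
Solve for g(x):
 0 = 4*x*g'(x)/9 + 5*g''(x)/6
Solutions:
 g(x) = C1 + C2*erf(2*sqrt(15)*x/15)


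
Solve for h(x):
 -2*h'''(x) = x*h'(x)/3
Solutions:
 h(x) = C1 + Integral(C2*airyai(-6^(2/3)*x/6) + C3*airybi(-6^(2/3)*x/6), x)


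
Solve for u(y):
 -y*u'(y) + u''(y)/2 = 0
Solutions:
 u(y) = C1 + C2*erfi(y)


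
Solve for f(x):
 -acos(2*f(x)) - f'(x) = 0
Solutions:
 Integral(1/acos(2*_y), (_y, f(x))) = C1 - x


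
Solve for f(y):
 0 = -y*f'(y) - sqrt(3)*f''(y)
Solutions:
 f(y) = C1 + C2*erf(sqrt(2)*3^(3/4)*y/6)


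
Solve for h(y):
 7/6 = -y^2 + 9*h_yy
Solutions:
 h(y) = C1 + C2*y + y^4/108 + 7*y^2/108


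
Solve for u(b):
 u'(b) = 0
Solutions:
 u(b) = C1


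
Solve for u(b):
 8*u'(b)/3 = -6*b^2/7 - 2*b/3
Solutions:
 u(b) = C1 - 3*b^3/28 - b^2/8


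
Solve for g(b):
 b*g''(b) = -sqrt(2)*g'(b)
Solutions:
 g(b) = C1 + C2*b^(1 - sqrt(2))


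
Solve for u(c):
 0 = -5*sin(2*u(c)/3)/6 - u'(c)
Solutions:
 5*c/6 + 3*log(cos(2*u(c)/3) - 1)/4 - 3*log(cos(2*u(c)/3) + 1)/4 = C1


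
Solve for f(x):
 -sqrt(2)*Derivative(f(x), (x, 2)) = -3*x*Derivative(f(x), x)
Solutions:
 f(x) = C1 + C2*erfi(2^(1/4)*sqrt(3)*x/2)


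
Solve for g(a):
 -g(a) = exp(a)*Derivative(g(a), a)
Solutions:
 g(a) = C1*exp(exp(-a))


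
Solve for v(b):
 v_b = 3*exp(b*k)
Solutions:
 v(b) = C1 + 3*exp(b*k)/k


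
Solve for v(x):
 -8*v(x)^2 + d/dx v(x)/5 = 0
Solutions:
 v(x) = -1/(C1 + 40*x)


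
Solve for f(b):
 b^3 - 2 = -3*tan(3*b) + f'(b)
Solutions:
 f(b) = C1 + b^4/4 - 2*b - log(cos(3*b))


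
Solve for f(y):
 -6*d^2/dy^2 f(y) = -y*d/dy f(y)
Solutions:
 f(y) = C1 + C2*erfi(sqrt(3)*y/6)


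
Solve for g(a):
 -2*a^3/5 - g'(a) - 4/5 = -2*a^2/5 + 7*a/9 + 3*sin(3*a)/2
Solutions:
 g(a) = C1 - a^4/10 + 2*a^3/15 - 7*a^2/18 - 4*a/5 + cos(3*a)/2


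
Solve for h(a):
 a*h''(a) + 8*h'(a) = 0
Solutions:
 h(a) = C1 + C2/a^7


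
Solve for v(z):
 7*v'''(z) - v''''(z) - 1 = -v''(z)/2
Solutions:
 v(z) = C1 + C2*z + C3*exp(z*(7 - sqrt(51))/2) + C4*exp(z*(7 + sqrt(51))/2) + z^2


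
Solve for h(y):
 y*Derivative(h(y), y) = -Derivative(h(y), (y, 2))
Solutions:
 h(y) = C1 + C2*erf(sqrt(2)*y/2)


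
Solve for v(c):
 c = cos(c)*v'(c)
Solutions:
 v(c) = C1 + Integral(c/cos(c), c)


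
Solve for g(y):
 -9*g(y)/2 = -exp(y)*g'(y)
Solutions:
 g(y) = C1*exp(-9*exp(-y)/2)


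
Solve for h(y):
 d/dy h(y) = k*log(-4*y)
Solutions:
 h(y) = C1 + k*y*log(-y) + k*y*(-1 + 2*log(2))


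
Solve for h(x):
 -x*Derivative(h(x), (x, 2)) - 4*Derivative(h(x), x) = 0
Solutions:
 h(x) = C1 + C2/x^3


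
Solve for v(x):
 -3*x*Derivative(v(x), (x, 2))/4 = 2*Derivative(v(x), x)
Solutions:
 v(x) = C1 + C2/x^(5/3)


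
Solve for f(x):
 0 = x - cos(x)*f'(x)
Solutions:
 f(x) = C1 + Integral(x/cos(x), x)


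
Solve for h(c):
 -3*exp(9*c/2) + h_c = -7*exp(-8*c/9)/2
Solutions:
 h(c) = C1 + 2*exp(9*c/2)/3 + 63*exp(-8*c/9)/16


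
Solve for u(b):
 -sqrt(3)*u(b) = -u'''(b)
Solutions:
 u(b) = C3*exp(3^(1/6)*b) + (C1*sin(3^(2/3)*b/2) + C2*cos(3^(2/3)*b/2))*exp(-3^(1/6)*b/2)


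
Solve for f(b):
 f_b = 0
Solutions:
 f(b) = C1


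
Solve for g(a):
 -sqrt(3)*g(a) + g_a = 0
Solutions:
 g(a) = C1*exp(sqrt(3)*a)


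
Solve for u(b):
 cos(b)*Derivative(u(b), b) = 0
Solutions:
 u(b) = C1


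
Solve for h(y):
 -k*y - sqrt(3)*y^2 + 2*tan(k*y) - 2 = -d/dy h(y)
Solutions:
 h(y) = C1 + k*y^2/2 + sqrt(3)*y^3/3 + 2*y - 2*Piecewise((-log(cos(k*y))/k, Ne(k, 0)), (0, True))


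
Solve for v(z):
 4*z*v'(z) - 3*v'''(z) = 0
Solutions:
 v(z) = C1 + Integral(C2*airyai(6^(2/3)*z/3) + C3*airybi(6^(2/3)*z/3), z)


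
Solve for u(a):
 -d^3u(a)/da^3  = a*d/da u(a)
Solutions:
 u(a) = C1 + Integral(C2*airyai(-a) + C3*airybi(-a), a)


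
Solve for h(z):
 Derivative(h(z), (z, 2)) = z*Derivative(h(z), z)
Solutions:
 h(z) = C1 + C2*erfi(sqrt(2)*z/2)


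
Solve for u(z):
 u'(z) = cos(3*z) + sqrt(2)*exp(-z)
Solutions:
 u(z) = C1 + sin(3*z)/3 - sqrt(2)*exp(-z)


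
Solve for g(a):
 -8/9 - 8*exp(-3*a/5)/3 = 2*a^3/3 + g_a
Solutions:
 g(a) = C1 - a^4/6 - 8*a/9 + 40*exp(-3*a/5)/9


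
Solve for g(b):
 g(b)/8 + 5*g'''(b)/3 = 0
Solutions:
 g(b) = C3*exp(-3^(1/3)*5^(2/3)*b/10) + (C1*sin(3^(5/6)*5^(2/3)*b/20) + C2*cos(3^(5/6)*5^(2/3)*b/20))*exp(3^(1/3)*5^(2/3)*b/20)


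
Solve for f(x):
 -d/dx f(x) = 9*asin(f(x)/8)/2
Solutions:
 Integral(1/asin(_y/8), (_y, f(x))) = C1 - 9*x/2


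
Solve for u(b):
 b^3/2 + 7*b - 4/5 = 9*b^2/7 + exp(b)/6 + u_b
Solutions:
 u(b) = C1 + b^4/8 - 3*b^3/7 + 7*b^2/2 - 4*b/5 - exp(b)/6


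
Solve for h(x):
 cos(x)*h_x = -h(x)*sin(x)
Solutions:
 h(x) = C1*cos(x)


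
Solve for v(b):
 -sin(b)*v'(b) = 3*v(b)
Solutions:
 v(b) = C1*(cos(b) + 1)^(3/2)/(cos(b) - 1)^(3/2)


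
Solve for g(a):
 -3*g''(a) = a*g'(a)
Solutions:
 g(a) = C1 + C2*erf(sqrt(6)*a/6)


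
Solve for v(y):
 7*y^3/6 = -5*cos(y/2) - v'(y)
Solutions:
 v(y) = C1 - 7*y^4/24 - 10*sin(y/2)


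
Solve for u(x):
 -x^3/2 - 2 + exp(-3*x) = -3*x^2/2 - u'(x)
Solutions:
 u(x) = C1 + x^4/8 - x^3/2 + 2*x + exp(-3*x)/3


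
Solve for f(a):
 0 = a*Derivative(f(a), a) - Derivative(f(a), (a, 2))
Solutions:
 f(a) = C1 + C2*erfi(sqrt(2)*a/2)


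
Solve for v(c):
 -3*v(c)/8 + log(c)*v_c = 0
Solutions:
 v(c) = C1*exp(3*li(c)/8)


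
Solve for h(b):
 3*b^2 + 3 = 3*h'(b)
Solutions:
 h(b) = C1 + b^3/3 + b


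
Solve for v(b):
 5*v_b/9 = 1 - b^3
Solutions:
 v(b) = C1 - 9*b^4/20 + 9*b/5


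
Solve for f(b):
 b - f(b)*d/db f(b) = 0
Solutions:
 f(b) = -sqrt(C1 + b^2)
 f(b) = sqrt(C1 + b^2)


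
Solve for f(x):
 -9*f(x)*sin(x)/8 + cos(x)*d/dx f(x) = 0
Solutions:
 f(x) = C1/cos(x)^(9/8)


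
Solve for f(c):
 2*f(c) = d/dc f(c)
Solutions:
 f(c) = C1*exp(2*c)


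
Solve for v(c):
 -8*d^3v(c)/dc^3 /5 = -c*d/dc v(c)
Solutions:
 v(c) = C1 + Integral(C2*airyai(5^(1/3)*c/2) + C3*airybi(5^(1/3)*c/2), c)


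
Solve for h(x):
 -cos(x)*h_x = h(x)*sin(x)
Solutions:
 h(x) = C1*cos(x)


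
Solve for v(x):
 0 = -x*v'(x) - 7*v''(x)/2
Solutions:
 v(x) = C1 + C2*erf(sqrt(7)*x/7)


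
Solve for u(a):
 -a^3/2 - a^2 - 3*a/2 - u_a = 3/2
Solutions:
 u(a) = C1 - a^4/8 - a^3/3 - 3*a^2/4 - 3*a/2


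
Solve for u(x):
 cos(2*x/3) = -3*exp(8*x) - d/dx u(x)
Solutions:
 u(x) = C1 - 3*exp(8*x)/8 - 3*sin(2*x/3)/2


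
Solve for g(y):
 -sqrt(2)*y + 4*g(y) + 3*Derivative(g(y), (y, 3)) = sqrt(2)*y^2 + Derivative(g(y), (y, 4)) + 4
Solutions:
 g(y) = C1*exp(y*(-2^(1/3)*(3*sqrt(57) + 23)^(1/3) - 2*2^(2/3)/(3*sqrt(57) + 23)^(1/3) + 8)/6)*sin(2^(1/3)*sqrt(3)*y*(-(3*sqrt(57) + 23)^(1/3) + 2*2^(1/3)/(3*sqrt(57) + 23)^(1/3))/6) + C2*exp(y*(-2^(1/3)*(3*sqrt(57) + 23)^(1/3) - 2*2^(2/3)/(3*sqrt(57) + 23)^(1/3) + 8)/6)*cos(2^(1/3)*sqrt(3)*y*(-(3*sqrt(57) + 23)^(1/3) + 2*2^(1/3)/(3*sqrt(57) + 23)^(1/3))/6) + C3*exp(-y) + C4*exp(y*(2*2^(2/3)/(3*sqrt(57) + 23)^(1/3) + 4 + 2^(1/3)*(3*sqrt(57) + 23)^(1/3))/3) + sqrt(2)*y^2/4 + sqrt(2)*y/4 + 1


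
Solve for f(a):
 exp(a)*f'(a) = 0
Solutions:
 f(a) = C1


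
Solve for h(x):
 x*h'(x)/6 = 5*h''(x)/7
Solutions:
 h(x) = C1 + C2*erfi(sqrt(105)*x/30)


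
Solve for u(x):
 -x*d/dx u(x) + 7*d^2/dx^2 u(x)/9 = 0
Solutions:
 u(x) = C1 + C2*erfi(3*sqrt(14)*x/14)


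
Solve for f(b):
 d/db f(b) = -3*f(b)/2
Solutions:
 f(b) = C1*exp(-3*b/2)


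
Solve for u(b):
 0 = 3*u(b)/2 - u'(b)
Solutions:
 u(b) = C1*exp(3*b/2)


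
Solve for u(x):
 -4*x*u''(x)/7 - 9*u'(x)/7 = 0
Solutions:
 u(x) = C1 + C2/x^(5/4)


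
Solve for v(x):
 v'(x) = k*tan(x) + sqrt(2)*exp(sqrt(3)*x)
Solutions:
 v(x) = C1 - k*log(cos(x)) + sqrt(6)*exp(sqrt(3)*x)/3


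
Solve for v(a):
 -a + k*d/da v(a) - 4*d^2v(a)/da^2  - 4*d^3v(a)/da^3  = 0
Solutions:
 v(a) = C1 + C2*exp(a*(sqrt(k + 1) - 1)/2) + C3*exp(-a*(sqrt(k + 1) + 1)/2) + a^2/(2*k) + 4*a/k^2


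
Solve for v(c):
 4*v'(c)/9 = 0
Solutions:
 v(c) = C1


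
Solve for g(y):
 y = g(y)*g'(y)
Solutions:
 g(y) = -sqrt(C1 + y^2)
 g(y) = sqrt(C1 + y^2)


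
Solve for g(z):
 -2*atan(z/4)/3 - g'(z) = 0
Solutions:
 g(z) = C1 - 2*z*atan(z/4)/3 + 4*log(z^2 + 16)/3


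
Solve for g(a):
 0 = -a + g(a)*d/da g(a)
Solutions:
 g(a) = -sqrt(C1 + a^2)
 g(a) = sqrt(C1 + a^2)


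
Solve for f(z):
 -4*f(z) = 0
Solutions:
 f(z) = 0


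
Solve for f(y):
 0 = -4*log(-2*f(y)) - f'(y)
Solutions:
 Integral(1/(log(-_y) + log(2)), (_y, f(y)))/4 = C1 - y


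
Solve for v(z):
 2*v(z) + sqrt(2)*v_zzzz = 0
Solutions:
 v(z) = (C1*sin(2^(5/8)*z/2) + C2*cos(2^(5/8)*z/2))*exp(-2^(5/8)*z/2) + (C3*sin(2^(5/8)*z/2) + C4*cos(2^(5/8)*z/2))*exp(2^(5/8)*z/2)


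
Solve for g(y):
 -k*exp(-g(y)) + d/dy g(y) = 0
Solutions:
 g(y) = log(C1 + k*y)


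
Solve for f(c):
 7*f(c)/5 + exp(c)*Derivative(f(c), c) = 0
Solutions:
 f(c) = C1*exp(7*exp(-c)/5)


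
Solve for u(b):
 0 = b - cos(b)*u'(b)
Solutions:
 u(b) = C1 + Integral(b/cos(b), b)


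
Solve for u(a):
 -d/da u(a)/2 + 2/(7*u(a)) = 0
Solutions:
 u(a) = -sqrt(C1 + 56*a)/7
 u(a) = sqrt(C1 + 56*a)/7


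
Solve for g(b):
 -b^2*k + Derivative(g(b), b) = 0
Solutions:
 g(b) = C1 + b^3*k/3


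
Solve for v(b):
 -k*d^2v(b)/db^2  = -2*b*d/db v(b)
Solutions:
 v(b) = C1 + C2*erf(b*sqrt(-1/k))/sqrt(-1/k)


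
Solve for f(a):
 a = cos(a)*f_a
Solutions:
 f(a) = C1 + Integral(a/cos(a), a)


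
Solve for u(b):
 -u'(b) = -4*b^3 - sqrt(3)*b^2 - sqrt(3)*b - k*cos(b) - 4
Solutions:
 u(b) = C1 + b^4 + sqrt(3)*b^3/3 + sqrt(3)*b^2/2 + 4*b + k*sin(b)


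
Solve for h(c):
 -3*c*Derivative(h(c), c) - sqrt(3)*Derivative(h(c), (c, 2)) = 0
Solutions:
 h(c) = C1 + C2*erf(sqrt(2)*3^(1/4)*c/2)


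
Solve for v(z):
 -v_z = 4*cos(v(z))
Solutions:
 v(z) = pi - asin((C1 + exp(8*z))/(C1 - exp(8*z)))
 v(z) = asin((C1 + exp(8*z))/(C1 - exp(8*z)))


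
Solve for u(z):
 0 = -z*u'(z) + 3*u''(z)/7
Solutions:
 u(z) = C1 + C2*erfi(sqrt(42)*z/6)


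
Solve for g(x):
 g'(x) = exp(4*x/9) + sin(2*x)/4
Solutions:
 g(x) = C1 + 9*exp(4*x/9)/4 - cos(2*x)/8


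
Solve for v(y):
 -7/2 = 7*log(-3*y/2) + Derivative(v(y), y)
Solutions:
 v(y) = C1 - 7*y*log(-y) + y*(-7*log(3) + 7/2 + 7*log(2))


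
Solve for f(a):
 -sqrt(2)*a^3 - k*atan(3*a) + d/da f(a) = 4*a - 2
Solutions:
 f(a) = C1 + sqrt(2)*a^4/4 + 2*a^2 - 2*a + k*(a*atan(3*a) - log(9*a^2 + 1)/6)


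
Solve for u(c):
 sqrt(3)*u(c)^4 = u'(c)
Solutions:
 u(c) = (-1/(C1 + 3*sqrt(3)*c))^(1/3)
 u(c) = (-1/(C1 + sqrt(3)*c))^(1/3)*(-3^(2/3) - 3*3^(1/6)*I)/6
 u(c) = (-1/(C1 + sqrt(3)*c))^(1/3)*(-3^(2/3) + 3*3^(1/6)*I)/6


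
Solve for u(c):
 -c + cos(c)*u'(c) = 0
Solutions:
 u(c) = C1 + Integral(c/cos(c), c)


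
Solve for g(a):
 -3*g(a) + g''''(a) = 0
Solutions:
 g(a) = C1*exp(-3^(1/4)*a) + C2*exp(3^(1/4)*a) + C3*sin(3^(1/4)*a) + C4*cos(3^(1/4)*a)


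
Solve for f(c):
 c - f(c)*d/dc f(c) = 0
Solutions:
 f(c) = -sqrt(C1 + c^2)
 f(c) = sqrt(C1 + c^2)


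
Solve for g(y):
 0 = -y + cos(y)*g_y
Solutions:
 g(y) = C1 + Integral(y/cos(y), y)


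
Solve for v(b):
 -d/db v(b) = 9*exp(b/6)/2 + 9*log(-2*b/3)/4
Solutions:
 v(b) = C1 - 9*b*log(-b)/4 + 9*b*(-log(2) + 1 + log(3))/4 - 27*exp(b/6)


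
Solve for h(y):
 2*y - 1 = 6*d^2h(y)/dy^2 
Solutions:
 h(y) = C1 + C2*y + y^3/18 - y^2/12


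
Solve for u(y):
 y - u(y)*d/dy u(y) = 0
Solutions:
 u(y) = -sqrt(C1 + y^2)
 u(y) = sqrt(C1 + y^2)


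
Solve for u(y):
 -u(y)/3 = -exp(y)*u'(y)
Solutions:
 u(y) = C1*exp(-exp(-y)/3)


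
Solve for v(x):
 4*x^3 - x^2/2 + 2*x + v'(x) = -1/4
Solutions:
 v(x) = C1 - x^4 + x^3/6 - x^2 - x/4


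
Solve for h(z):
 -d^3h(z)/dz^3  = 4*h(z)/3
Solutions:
 h(z) = C3*exp(-6^(2/3)*z/3) + (C1*sin(2^(2/3)*3^(1/6)*z/2) + C2*cos(2^(2/3)*3^(1/6)*z/2))*exp(6^(2/3)*z/6)


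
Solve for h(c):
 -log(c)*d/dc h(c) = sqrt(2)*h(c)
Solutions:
 h(c) = C1*exp(-sqrt(2)*li(c))


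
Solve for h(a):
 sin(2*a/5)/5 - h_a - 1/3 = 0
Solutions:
 h(a) = C1 - a/3 - cos(2*a/5)/2


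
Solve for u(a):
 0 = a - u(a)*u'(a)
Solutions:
 u(a) = -sqrt(C1 + a^2)
 u(a) = sqrt(C1 + a^2)


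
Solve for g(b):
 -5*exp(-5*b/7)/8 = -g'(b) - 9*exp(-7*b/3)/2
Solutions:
 g(b) = C1 + 27*exp(-7*b/3)/14 - 7*exp(-5*b/7)/8


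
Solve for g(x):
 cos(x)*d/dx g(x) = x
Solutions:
 g(x) = C1 + Integral(x/cos(x), x)


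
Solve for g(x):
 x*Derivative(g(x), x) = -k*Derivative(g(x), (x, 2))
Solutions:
 g(x) = C1 + C2*sqrt(k)*erf(sqrt(2)*x*sqrt(1/k)/2)


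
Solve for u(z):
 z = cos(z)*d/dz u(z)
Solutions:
 u(z) = C1 + Integral(z/cos(z), z)


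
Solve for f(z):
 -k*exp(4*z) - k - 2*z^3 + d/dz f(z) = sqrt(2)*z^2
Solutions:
 f(z) = C1 + k*z + k*exp(4*z)/4 + z^4/2 + sqrt(2)*z^3/3


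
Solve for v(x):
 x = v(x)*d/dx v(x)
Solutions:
 v(x) = -sqrt(C1 + x^2)
 v(x) = sqrt(C1 + x^2)


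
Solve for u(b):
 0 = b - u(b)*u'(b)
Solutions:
 u(b) = -sqrt(C1 + b^2)
 u(b) = sqrt(C1 + b^2)


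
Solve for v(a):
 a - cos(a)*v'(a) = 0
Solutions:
 v(a) = C1 + Integral(a/cos(a), a)


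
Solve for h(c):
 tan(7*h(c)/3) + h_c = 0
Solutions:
 h(c) = -3*asin(C1*exp(-7*c/3))/7 + 3*pi/7
 h(c) = 3*asin(C1*exp(-7*c/3))/7


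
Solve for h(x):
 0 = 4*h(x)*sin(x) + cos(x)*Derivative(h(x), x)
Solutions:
 h(x) = C1*cos(x)^4


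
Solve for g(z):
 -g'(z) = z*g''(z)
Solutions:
 g(z) = C1 + C2*log(z)


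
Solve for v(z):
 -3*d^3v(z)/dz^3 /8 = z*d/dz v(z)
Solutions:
 v(z) = C1 + Integral(C2*airyai(-2*3^(2/3)*z/3) + C3*airybi(-2*3^(2/3)*z/3), z)


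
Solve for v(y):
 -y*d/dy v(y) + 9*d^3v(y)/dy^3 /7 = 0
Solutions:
 v(y) = C1 + Integral(C2*airyai(21^(1/3)*y/3) + C3*airybi(21^(1/3)*y/3), y)


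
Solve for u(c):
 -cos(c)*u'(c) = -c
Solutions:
 u(c) = C1 + Integral(c/cos(c), c)


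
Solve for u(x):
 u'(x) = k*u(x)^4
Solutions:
 u(x) = (-1/(C1 + 3*k*x))^(1/3)
 u(x) = (-1/(C1 + k*x))^(1/3)*(-3^(2/3) - 3*3^(1/6)*I)/6
 u(x) = (-1/(C1 + k*x))^(1/3)*(-3^(2/3) + 3*3^(1/6)*I)/6


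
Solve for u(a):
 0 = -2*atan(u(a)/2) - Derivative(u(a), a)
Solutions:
 Integral(1/atan(_y/2), (_y, u(a))) = C1 - 2*a


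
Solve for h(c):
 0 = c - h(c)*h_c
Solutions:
 h(c) = -sqrt(C1 + c^2)
 h(c) = sqrt(C1 + c^2)


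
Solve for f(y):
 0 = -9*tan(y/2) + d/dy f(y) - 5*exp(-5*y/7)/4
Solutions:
 f(y) = C1 + 9*log(tan(y/2)^2 + 1) - 7*exp(-5*y/7)/4


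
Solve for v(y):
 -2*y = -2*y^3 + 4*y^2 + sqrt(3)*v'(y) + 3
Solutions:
 v(y) = C1 + sqrt(3)*y^4/6 - 4*sqrt(3)*y^3/9 - sqrt(3)*y^2/3 - sqrt(3)*y


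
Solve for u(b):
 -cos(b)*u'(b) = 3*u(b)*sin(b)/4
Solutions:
 u(b) = C1*cos(b)^(3/4)


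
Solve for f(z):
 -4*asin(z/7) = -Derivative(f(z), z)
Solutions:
 f(z) = C1 + 4*z*asin(z/7) + 4*sqrt(49 - z^2)


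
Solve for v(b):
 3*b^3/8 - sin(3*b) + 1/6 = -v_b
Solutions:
 v(b) = C1 - 3*b^4/32 - b/6 - cos(3*b)/3


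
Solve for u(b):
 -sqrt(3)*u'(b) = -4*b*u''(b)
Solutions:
 u(b) = C1 + C2*b^(sqrt(3)/4 + 1)


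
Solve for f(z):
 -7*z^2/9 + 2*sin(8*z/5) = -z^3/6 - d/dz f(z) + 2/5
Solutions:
 f(z) = C1 - z^4/24 + 7*z^3/27 + 2*z/5 + 5*cos(8*z/5)/4


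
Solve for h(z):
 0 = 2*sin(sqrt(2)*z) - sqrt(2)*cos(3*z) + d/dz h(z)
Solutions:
 h(z) = C1 + sqrt(2)*sin(3*z)/3 + sqrt(2)*cos(sqrt(2)*z)


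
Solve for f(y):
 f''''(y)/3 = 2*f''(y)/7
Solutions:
 f(y) = C1 + C2*y + C3*exp(-sqrt(42)*y/7) + C4*exp(sqrt(42)*y/7)


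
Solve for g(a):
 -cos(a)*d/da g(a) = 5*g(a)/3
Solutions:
 g(a) = C1*(sin(a) - 1)^(5/6)/(sin(a) + 1)^(5/6)


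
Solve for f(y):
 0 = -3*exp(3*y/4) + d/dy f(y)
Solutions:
 f(y) = C1 + 4*exp(3*y/4)


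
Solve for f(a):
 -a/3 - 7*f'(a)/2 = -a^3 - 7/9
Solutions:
 f(a) = C1 + a^4/14 - a^2/21 + 2*a/9


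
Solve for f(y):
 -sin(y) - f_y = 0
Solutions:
 f(y) = C1 + cos(y)


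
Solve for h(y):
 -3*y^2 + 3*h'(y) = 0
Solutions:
 h(y) = C1 + y^3/3


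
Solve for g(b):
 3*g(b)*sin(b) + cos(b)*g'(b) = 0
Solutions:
 g(b) = C1*cos(b)^3


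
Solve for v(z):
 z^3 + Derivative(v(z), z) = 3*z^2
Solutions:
 v(z) = C1 - z^4/4 + z^3


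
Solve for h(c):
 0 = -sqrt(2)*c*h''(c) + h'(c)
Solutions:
 h(c) = C1 + C2*c^(sqrt(2)/2 + 1)


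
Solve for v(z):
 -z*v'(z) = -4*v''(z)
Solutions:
 v(z) = C1 + C2*erfi(sqrt(2)*z/4)


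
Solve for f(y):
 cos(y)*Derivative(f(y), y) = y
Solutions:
 f(y) = C1 + Integral(y/cos(y), y)


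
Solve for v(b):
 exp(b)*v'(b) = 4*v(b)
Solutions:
 v(b) = C1*exp(-4*exp(-b))


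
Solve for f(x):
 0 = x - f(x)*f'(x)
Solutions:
 f(x) = -sqrt(C1 + x^2)
 f(x) = sqrt(C1 + x^2)


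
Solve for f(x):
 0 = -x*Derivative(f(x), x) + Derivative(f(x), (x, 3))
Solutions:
 f(x) = C1 + Integral(C2*airyai(x) + C3*airybi(x), x)


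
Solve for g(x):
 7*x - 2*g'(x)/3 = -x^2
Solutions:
 g(x) = C1 + x^3/2 + 21*x^2/4


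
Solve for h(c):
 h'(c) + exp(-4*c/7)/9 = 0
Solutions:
 h(c) = C1 + 7*exp(-4*c/7)/36


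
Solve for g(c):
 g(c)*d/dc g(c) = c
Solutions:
 g(c) = -sqrt(C1 + c^2)
 g(c) = sqrt(C1 + c^2)


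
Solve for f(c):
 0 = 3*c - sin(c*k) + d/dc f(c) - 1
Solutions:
 f(c) = C1 - 3*c^2/2 + c - cos(c*k)/k


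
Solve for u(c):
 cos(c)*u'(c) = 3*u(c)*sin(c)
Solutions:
 u(c) = C1/cos(c)^3


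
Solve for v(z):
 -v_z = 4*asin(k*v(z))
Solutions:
 Integral(1/asin(_y*k), (_y, v(z))) = C1 - 4*z


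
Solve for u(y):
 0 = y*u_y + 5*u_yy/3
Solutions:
 u(y) = C1 + C2*erf(sqrt(30)*y/10)


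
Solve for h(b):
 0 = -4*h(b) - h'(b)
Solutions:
 h(b) = C1*exp(-4*b)


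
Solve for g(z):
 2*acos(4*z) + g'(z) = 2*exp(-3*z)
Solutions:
 g(z) = C1 - 2*z*acos(4*z) + sqrt(1 - 16*z^2)/2 - 2*exp(-3*z)/3


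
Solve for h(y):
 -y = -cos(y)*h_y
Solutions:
 h(y) = C1 + Integral(y/cos(y), y)


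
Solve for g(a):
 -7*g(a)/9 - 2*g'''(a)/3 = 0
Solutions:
 g(a) = C3*exp(-6^(2/3)*7^(1/3)*a/6) + (C1*sin(2^(2/3)*3^(1/6)*7^(1/3)*a/4) + C2*cos(2^(2/3)*3^(1/6)*7^(1/3)*a/4))*exp(6^(2/3)*7^(1/3)*a/12)


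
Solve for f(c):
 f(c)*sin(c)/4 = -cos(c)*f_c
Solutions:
 f(c) = C1*cos(c)^(1/4)


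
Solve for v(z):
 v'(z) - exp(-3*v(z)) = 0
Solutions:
 v(z) = log(C1 + 3*z)/3
 v(z) = log((-3^(1/3) - 3^(5/6)*I)*(C1 + z)^(1/3)/2)
 v(z) = log((-3^(1/3) + 3^(5/6)*I)*(C1 + z)^(1/3)/2)


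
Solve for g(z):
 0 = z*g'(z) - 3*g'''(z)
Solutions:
 g(z) = C1 + Integral(C2*airyai(3^(2/3)*z/3) + C3*airybi(3^(2/3)*z/3), z)


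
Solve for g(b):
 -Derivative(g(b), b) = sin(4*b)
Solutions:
 g(b) = C1 + cos(4*b)/4


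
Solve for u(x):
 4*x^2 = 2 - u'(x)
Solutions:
 u(x) = C1 - 4*x^3/3 + 2*x


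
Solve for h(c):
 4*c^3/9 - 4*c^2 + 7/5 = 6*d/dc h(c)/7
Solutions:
 h(c) = C1 + 7*c^4/54 - 14*c^3/9 + 49*c/30


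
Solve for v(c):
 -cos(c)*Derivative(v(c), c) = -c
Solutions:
 v(c) = C1 + Integral(c/cos(c), c)


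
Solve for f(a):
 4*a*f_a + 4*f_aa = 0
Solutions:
 f(a) = C1 + C2*erf(sqrt(2)*a/2)


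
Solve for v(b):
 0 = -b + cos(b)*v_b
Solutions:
 v(b) = C1 + Integral(b/cos(b), b)


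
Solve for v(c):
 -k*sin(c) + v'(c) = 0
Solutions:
 v(c) = C1 - k*cos(c)


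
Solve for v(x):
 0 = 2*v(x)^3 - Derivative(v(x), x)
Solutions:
 v(x) = -sqrt(2)*sqrt(-1/(C1 + 2*x))/2
 v(x) = sqrt(2)*sqrt(-1/(C1 + 2*x))/2


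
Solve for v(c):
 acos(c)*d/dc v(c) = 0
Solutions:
 v(c) = C1


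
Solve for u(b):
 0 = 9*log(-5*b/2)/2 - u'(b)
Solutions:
 u(b) = C1 + 9*b*log(-b)/2 + 9*b*(-1 - log(2) + log(5))/2


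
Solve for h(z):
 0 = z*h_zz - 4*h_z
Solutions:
 h(z) = C1 + C2*z^5


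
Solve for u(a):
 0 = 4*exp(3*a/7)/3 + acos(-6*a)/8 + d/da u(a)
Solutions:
 u(a) = C1 - a*acos(-6*a)/8 - sqrt(1 - 36*a^2)/48 - 28*exp(3*a/7)/9
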